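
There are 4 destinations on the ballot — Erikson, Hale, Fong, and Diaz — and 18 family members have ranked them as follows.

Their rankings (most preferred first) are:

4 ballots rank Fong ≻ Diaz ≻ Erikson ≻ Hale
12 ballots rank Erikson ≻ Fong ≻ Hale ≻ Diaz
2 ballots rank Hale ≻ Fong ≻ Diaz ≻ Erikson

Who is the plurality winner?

First-place vote totals:
  Erikson: 12
  Hale: 2
  Fong: 4
  Diaz: 0
Erikson has the most first-place votes.

Erikson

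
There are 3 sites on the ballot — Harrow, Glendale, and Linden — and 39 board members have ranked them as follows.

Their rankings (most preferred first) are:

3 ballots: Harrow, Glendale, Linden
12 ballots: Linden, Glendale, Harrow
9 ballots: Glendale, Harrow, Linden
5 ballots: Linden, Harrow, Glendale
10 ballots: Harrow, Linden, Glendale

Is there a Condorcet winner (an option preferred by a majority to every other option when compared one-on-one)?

No

Head-to-head results (39 voters total):
Harrow vs Glendale: Glendale wins 21–18.
Harrow vs Linden: Harrow wins 22–17.
Glendale vs Linden: Linden wins 27–12.
No candidate beats all others: Harrow beats Linden beats Glendale beats Harrow, a majority cycle.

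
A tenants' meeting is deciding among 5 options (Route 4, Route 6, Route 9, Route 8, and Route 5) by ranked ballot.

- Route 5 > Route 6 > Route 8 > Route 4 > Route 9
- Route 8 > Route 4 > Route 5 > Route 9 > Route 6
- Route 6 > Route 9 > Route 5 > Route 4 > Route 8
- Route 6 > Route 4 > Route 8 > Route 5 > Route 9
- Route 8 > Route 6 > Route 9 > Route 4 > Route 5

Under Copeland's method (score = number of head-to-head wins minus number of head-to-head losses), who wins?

Route 6

Pairwise results:
  Route 4 vs Route 6: Route 6 wins 4–1.
  Route 4 vs Route 9: Route 4 wins 3–2.
  Route 4 vs Route 8: Route 8 wins 3–2.
  Route 4 vs Route 5: Route 4 wins 3–2.
  Route 6 vs Route 9: Route 6 wins 4–1.
  Route 6 vs Route 8: Route 6 wins 3–2.
  Route 6 vs Route 5: Route 6 wins 3–2.
  Route 9 vs Route 8: Route 8 wins 4–1.
  Route 9 vs Route 5: Route 5 wins 3–2.
  Route 8 vs Route 5: Route 8 wins 3–2.
Copeland scores (wins − losses):
  Route 4: 2 − 2 = 0
  Route 6: 4 − 0 = 4
  Route 9: 0 − 4 = -4
  Route 8: 3 − 1 = 2
  Route 5: 1 − 3 = -2
Route 6 has the best Copeland score.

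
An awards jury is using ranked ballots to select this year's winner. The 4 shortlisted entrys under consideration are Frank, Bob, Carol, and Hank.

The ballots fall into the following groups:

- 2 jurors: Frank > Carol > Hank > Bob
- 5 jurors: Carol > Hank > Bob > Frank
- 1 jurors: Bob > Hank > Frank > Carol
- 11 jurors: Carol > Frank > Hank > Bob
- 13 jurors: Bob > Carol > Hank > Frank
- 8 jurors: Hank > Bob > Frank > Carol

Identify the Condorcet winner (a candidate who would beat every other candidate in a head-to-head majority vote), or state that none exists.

Head-to-head results (40 voters total):
Frank vs Bob: Bob wins 27–13.
Frank vs Carol: Carol wins 29–11.
Frank vs Hank: Hank wins 27–13.
Bob vs Carol: Bob wins 22–18.
Bob vs Hank: Hank wins 26–14.
Carol vs Hank: Carol wins 31–9.
No candidate beats all others: Bob beats Carol beats Hank beats Bob, a majority cycle.

None — there is no Condorcet winner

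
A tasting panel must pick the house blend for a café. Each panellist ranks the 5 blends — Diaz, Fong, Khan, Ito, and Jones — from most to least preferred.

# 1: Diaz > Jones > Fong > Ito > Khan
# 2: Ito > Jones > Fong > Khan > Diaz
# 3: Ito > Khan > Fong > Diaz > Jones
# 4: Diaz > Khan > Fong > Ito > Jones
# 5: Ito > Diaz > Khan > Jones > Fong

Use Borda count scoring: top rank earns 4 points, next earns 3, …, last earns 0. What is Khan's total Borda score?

Borda scores:
  Diaz: 4 + 0 + 1 + 4 + 3 = 12
  Fong: 2 + 2 + 2 + 2 + 0 = 8
  Khan: 0 + 1 + 3 + 3 + 2 = 9
  Ito: 1 + 4 + 4 + 1 + 4 = 14
  Jones: 3 + 3 + 0 + 0 + 1 = 7

9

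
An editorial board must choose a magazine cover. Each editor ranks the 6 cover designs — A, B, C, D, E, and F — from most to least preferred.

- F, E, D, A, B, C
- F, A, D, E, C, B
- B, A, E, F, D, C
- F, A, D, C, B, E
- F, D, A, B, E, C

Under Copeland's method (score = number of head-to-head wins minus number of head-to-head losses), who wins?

F

Pairwise results:
  A vs B: A wins 4–1.
  A vs C: A wins 5–0.
  A vs D: A wins 3–2.
  A vs E: A wins 4–1.
  A vs F: F wins 4–1.
  B vs C: B wins 3–2.
  B vs D: D wins 4–1.
  B vs E: B wins 3–2.
  B vs F: F wins 4–1.
  C vs D: D wins 5–0.
  C vs E: E wins 4–1.
  C vs F: F wins 5–0.
  D vs E: D wins 3–2.
  D vs F: F wins 5–0.
  E vs F: F wins 4–1.
Copeland scores (wins − losses):
  A: 4 − 1 = 3
  B: 2 − 3 = -1
  C: 0 − 5 = -5
  D: 3 − 2 = 1
  E: 1 − 4 = -3
  F: 5 − 0 = 5
F has the best Copeland score.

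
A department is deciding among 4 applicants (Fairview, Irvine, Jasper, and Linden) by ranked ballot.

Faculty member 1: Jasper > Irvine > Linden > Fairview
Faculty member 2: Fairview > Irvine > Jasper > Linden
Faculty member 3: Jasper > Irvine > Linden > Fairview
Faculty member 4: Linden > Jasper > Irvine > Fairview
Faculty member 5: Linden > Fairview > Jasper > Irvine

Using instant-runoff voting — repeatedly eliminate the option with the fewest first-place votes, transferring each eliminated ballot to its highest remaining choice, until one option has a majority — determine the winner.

Jasper

Round 1: Jasper 2, Linden 2, Fairview 1, Irvine 0. Irvine has the fewest and is eliminated.
Round 2: Jasper 2, Linden 2, Fairview 1. Fairview has the fewest and is eliminated.
Round 3: Jasper 3, Linden 2. Jasper has a majority.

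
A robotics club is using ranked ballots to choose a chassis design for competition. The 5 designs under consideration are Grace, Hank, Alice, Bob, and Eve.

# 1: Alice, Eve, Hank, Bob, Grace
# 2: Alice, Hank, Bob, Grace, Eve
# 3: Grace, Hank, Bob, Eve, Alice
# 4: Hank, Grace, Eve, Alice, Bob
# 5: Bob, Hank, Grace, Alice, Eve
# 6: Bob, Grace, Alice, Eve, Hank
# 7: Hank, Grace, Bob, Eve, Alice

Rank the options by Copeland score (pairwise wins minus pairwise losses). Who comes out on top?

Pairwise results:
  Grace vs Hank: Hank wins 5–2.
  Grace vs Alice: Grace wins 5–2.
  Grace vs Bob: Bob wins 4–3.
  Grace vs Eve: Grace wins 6–1.
  Hank vs Alice: Hank wins 4–3.
  Hank vs Bob: Hank wins 5–2.
  Hank vs Eve: Hank wins 5–2.
  Alice vs Bob: Bob wins 4–3.
  Alice vs Eve: Alice wins 4–3.
  Bob vs Eve: Bob wins 5–2.
Copeland scores (wins − losses):
  Grace: 2 − 2 = 0
  Hank: 4 − 0 = 4
  Alice: 1 − 3 = -2
  Bob: 3 − 1 = 2
  Eve: 0 − 4 = -4
Hank has the best Copeland score.

Hank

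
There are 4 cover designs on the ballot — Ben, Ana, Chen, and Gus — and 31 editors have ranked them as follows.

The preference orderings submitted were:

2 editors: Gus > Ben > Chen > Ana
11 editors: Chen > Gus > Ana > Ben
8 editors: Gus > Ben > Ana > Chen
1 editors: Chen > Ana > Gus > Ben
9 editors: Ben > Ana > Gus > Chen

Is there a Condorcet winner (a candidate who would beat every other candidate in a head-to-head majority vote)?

Head-to-head results (31 voters total):
Ben vs Ana: Ben wins 19–12.
Ben vs Chen: Ben wins 19–12.
Ben vs Gus: Gus wins 22–9.
Ana vs Chen: Ana wins 17–14.
Ana vs Gus: Gus wins 21–10.
Chen vs Gus: Gus wins 19–12.
Gus beats each rival — Ben (22–9), Ana (21–10), Chen (19–12) — so Gus is the Condorcet winner.

Yes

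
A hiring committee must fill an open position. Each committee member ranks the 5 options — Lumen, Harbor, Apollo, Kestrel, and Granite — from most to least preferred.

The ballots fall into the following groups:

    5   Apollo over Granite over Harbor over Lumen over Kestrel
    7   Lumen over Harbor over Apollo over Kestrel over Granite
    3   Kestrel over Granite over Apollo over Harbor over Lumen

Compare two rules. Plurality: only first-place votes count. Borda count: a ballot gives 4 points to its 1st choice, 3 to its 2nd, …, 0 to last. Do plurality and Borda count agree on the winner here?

Plurality first-place counts: Lumen 7, Harbor 0, Apollo 5, Kestrel 3, Granite 0 → Lumen.
Borda totals: Lumen 33, Harbor 34, Apollo 40, Kestrel 19, Granite 24 → Apollo.
The two rules disagree: plurality picks Lumen, Borda picks Apollo.

No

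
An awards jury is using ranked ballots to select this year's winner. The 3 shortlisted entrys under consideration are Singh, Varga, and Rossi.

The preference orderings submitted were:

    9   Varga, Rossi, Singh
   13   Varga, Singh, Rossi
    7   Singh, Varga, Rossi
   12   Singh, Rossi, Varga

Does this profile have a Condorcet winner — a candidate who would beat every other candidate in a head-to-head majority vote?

Head-to-head results (41 voters total):
Singh vs Varga: Varga wins 22–19.
Singh vs Rossi: Singh wins 32–9.
Varga vs Rossi: Varga wins 29–12.
Varga beats each rival — Singh (22–19), Rossi (29–12) — so Varga is the Condorcet winner.

Yes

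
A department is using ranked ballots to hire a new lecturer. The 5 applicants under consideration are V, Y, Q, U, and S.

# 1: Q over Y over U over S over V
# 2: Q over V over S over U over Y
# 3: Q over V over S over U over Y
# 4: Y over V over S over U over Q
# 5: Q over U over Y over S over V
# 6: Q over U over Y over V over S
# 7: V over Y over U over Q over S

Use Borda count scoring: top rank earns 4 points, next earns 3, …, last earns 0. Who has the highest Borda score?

Borda scores:
  V: 0 + 3 + 3 + 3 + 0 + 1 + 4 = 14
  Y: 3 + 0 + 0 + 4 + 2 + 2 + 3 = 14
  Q: 4 + 4 + 4 + 0 + 4 + 4 + 1 = 21
  U: 2 + 1 + 1 + 1 + 3 + 3 + 2 = 13
  S: 1 + 2 + 2 + 2 + 1 + 0 + 0 = 8
Q has the highest total.

Q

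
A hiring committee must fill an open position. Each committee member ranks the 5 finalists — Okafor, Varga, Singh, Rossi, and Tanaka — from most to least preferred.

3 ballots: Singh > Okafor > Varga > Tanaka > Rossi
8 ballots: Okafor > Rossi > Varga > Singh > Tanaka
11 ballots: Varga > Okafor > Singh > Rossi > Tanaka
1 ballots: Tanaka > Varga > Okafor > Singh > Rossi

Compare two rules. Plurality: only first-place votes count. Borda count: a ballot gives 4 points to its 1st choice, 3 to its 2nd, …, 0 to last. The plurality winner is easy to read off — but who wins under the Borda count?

Okafor

Plurality first-place counts: Okafor 8, Varga 11, Singh 3, Rossi 0, Tanaka 1 → Varga.
Borda totals: Okafor 76, Varga 69, Singh 43, Rossi 35, Tanaka 7 → Okafor.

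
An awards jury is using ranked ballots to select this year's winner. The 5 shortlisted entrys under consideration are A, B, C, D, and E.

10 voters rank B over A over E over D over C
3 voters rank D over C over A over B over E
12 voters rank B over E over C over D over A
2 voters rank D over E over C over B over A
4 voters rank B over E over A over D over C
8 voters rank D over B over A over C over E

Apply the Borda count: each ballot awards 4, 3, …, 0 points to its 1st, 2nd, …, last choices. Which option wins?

B

Borda scores:
  A: 10·3 + 3·2 + 12·0 + 2·0 + 4·2 + 8·2 = 60
  B: 10·4 + 3·1 + 12·4 + 2·1 + 4·4 + 8·3 = 133
  C: 10·0 + 3·3 + 12·2 + 2·2 + 4·0 + 8·1 = 45
  D: 10·1 + 3·4 + 12·1 + 2·4 + 4·1 + 8·4 = 78
  E: 10·2 + 3·0 + 12·3 + 2·3 + 4·3 + 8·0 = 74
B has the highest total.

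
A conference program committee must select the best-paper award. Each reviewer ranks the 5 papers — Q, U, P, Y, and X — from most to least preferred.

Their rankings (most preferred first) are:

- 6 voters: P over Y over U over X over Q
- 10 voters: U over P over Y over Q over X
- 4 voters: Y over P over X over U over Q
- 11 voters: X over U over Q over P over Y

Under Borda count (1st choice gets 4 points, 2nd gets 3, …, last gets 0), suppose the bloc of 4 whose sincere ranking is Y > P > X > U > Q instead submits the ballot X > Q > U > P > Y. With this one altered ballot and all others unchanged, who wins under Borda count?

Borda totals with the altered ballot: Q 44, U 93, P 69, Y 38, X 66.
The winner is unchanged: still U.

U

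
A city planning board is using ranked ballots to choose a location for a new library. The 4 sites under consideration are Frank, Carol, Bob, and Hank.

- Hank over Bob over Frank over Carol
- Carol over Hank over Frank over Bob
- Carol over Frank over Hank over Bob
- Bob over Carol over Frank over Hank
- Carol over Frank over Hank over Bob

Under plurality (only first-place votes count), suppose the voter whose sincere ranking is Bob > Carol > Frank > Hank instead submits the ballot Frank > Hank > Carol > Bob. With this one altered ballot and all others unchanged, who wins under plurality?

Carol

First-place totals with the altered ballot: Frank 1, Carol 3, Bob 0, Hank 1.
The winner is unchanged: still Carol.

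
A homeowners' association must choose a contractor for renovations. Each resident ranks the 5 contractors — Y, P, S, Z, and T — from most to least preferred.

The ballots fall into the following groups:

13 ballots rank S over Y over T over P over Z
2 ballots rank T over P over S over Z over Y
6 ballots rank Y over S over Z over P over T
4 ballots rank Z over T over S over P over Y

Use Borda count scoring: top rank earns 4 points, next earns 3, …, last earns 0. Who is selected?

S

Borda scores:
  Y: 13·3 + 2·0 + 6·4 + 4·0 = 63
  P: 13·1 + 2·3 + 6·1 + 4·1 = 29
  S: 13·4 + 2·2 + 6·3 + 4·2 = 82
  Z: 13·0 + 2·1 + 6·2 + 4·4 = 30
  T: 13·2 + 2·4 + 6·0 + 4·3 = 46
S has the highest total.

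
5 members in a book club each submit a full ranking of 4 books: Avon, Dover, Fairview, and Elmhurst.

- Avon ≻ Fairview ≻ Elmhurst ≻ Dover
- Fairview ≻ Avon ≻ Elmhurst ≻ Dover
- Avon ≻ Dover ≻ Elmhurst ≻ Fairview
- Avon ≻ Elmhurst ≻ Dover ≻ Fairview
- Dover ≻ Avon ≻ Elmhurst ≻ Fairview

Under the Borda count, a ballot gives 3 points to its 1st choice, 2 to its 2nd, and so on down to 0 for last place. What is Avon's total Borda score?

Borda scores:
  Avon: 3 + 2 + 3 + 3 + 2 = 13
  Dover: 0 + 0 + 2 + 1 + 3 = 6
  Fairview: 2 + 3 + 0 + 0 + 0 = 5
  Elmhurst: 1 + 1 + 1 + 2 + 1 = 6

13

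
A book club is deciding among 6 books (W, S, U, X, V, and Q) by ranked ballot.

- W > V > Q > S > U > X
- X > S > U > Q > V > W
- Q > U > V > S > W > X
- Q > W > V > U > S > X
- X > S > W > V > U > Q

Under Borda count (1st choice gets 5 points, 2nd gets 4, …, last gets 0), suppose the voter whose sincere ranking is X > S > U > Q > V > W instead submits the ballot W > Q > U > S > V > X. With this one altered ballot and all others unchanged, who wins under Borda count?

W

Borda totals with the altered ballot: W 18, S 11, U 11, X 5, V 13, Q 17.
The switch changes the winner from Q to W.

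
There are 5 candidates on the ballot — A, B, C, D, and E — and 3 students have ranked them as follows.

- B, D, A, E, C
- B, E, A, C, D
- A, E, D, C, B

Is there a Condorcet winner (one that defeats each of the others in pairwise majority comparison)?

Yes

Head-to-head results (3 voters total):
A vs B: B wins 2–1.
A vs C: A wins 3–0.
A vs D: A wins 2–1.
A vs E: A wins 2–1.
B vs C: B wins 2–1.
B vs D: B wins 2–1.
B vs E: B wins 2–1.
C vs D: D wins 2–1.
C vs E: E wins 3–0.
D vs E: E wins 2–1.
B beats each rival — A (2–1), C (2–1), D (2–1), E (2–1) — so B is the Condorcet winner.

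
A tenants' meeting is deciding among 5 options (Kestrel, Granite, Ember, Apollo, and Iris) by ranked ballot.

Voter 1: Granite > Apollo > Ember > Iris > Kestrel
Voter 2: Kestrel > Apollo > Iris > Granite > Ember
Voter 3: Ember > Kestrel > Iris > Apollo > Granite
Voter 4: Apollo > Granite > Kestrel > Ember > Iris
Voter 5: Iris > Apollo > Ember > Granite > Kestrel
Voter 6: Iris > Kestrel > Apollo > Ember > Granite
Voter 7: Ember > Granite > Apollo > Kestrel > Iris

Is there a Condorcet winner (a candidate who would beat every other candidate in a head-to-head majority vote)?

Yes

Head-to-head results (7 voters total):
Kestrel vs Granite: Granite wins 4–3.
Kestrel vs Ember: Ember wins 4–3.
Kestrel vs Apollo: Apollo wins 4–3.
Kestrel vs Iris: Kestrel wins 4–3.
Granite vs Ember: Ember wins 4–3.
Granite vs Apollo: Apollo wins 5–2.
Granite vs Iris: Iris wins 4–3.
Ember vs Apollo: Apollo wins 5–2.
Ember vs Iris: Ember wins 4–3.
Apollo vs Iris: Apollo wins 4–3.
Apollo beats each rival — Kestrel (4–3), Granite (5–2), Ember (5–2), Iris (4–3) — so Apollo is the Condorcet winner.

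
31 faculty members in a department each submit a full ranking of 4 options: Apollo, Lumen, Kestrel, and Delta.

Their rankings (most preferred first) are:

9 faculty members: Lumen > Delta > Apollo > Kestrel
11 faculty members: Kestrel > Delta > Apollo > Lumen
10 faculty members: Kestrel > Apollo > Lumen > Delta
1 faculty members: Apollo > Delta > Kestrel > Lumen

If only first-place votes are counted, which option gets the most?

First-place vote totals:
  Apollo: 1
  Lumen: 9
  Kestrel: 21
  Delta: 0
Kestrel has the most first-place votes.

Kestrel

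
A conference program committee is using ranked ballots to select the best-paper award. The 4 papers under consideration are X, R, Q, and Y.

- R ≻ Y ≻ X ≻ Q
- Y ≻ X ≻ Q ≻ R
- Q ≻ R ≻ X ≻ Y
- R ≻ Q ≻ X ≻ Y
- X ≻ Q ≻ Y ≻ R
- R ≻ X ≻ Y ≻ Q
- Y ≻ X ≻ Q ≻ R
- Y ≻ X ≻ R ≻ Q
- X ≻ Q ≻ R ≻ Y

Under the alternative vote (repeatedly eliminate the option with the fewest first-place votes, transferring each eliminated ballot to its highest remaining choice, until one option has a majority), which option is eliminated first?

Q

Round 1: R 3, Y 3, X 2, Q 1. Q has the fewest and is eliminated.
Round 2: R 4, Y 3, X 2. X has the fewest and is eliminated.
Round 3: R 5, Y 4. R has a majority.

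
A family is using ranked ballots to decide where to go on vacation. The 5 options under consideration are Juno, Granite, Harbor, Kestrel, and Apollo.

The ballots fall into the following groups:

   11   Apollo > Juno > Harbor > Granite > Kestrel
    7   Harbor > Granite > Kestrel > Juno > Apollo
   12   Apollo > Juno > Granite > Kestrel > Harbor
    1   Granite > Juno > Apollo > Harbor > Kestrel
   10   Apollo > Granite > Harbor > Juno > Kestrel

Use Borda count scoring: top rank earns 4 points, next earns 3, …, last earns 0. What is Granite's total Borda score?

90

Borda scores:
  Juno: 11·3 + 7·1 + 12·3 + 3 + 10·1 = 89
  Granite: 11·1 + 7·3 + 12·2 + 4 + 10·3 = 90
  Harbor: 11·2 + 7·4 + 12·0 + 1 + 10·2 = 71
  Kestrel: 11·0 + 7·2 + 12·1 + 0 + 10·0 = 26
  Apollo: 11·4 + 7·0 + 12·4 + 2 + 10·4 = 134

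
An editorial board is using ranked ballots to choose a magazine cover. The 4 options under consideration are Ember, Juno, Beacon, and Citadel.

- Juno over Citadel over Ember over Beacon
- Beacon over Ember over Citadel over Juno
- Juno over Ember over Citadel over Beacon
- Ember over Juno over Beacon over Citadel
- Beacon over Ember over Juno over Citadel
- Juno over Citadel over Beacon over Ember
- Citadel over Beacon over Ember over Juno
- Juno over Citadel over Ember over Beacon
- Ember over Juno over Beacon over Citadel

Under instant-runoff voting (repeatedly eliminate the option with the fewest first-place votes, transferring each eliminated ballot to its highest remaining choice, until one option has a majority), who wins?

Round 1: Juno 4, Ember 2, Beacon 2, Citadel 1. Citadel has the fewest and is eliminated.
Round 2: Juno 4, Beacon 3, Ember 2. Ember has the fewest and is eliminated.
Round 3: Juno 6, Beacon 3. Juno has a majority.

Juno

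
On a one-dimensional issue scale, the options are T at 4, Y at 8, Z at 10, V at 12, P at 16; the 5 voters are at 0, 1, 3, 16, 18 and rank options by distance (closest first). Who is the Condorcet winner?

With single-peaked preferences on a line, the Condorcet winner is the candidate closest to the median voter.
The median voter (position 3) is closest to T at 4.
Check: T vs Z — voters closer to T: 3 of 5.

T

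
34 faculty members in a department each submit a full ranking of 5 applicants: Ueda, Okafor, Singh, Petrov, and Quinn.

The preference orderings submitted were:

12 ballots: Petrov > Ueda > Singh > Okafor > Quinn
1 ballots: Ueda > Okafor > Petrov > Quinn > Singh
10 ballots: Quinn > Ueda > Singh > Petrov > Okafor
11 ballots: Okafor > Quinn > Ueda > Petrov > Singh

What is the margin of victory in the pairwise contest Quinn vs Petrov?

8

Ballots ranking Quinn above Petrov: 10+11 = 21.
Ballots ranking Petrov above Quinn: 12+1 = 13.
Quinn wins 21–13, a margin of 8.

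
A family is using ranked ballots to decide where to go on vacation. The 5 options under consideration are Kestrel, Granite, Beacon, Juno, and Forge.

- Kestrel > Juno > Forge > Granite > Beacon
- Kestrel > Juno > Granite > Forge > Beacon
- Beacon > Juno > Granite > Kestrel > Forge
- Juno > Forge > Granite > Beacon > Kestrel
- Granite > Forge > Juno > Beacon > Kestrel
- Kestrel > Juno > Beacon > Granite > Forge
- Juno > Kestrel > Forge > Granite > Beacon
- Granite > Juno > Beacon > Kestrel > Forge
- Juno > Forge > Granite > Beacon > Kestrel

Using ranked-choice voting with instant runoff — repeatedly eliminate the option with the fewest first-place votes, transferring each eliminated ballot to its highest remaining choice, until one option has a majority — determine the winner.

Juno

Round 1: Kestrel 3, Juno 3, Granite 2, Beacon 1, Forge 0. Forge has the fewest and is eliminated.
Round 2: Kestrel 3, Juno 3, Granite 2, Beacon 1. Beacon has the fewest and is eliminated.
Round 3: Juno 4, Kestrel 3, Granite 2. Granite has the fewest and is eliminated.
Round 4: Juno 6, Kestrel 3. Juno has a majority.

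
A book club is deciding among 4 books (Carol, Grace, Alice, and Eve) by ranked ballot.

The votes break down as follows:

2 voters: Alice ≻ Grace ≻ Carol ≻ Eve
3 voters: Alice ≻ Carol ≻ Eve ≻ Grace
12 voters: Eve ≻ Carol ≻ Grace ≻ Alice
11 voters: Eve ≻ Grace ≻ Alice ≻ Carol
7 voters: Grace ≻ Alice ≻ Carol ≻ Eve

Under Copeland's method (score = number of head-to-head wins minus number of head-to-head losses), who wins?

Eve

Pairwise results:
  Carol vs Grace: Grace wins 20–15.
  Carol vs Alice: Alice wins 23–12.
  Carol vs Eve: Eve wins 23–12.
  Grace vs Alice: Grace wins 30–5.
  Grace vs Eve: Eve wins 26–9.
  Alice vs Eve: Eve wins 23–12.
Copeland scores (wins − losses):
  Carol: 0 − 3 = -3
  Grace: 2 − 1 = 1
  Alice: 1 − 2 = -1
  Eve: 3 − 0 = 3
Eve has the best Copeland score.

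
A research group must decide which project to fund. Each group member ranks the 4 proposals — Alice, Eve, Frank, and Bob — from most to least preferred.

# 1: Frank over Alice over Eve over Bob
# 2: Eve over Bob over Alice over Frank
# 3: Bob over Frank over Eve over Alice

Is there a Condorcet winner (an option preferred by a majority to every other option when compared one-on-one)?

Head-to-head results (3 voters total):
Alice vs Eve: Eve wins 2–1.
Alice vs Frank: Frank wins 2–1.
Alice vs Bob: Bob wins 2–1.
Eve vs Frank: Frank wins 2–1.
Eve vs Bob: Eve wins 2–1.
Frank vs Bob: Bob wins 2–1.
No candidate beats all others: Eve beats Bob beats Frank beats Eve, a majority cycle.

No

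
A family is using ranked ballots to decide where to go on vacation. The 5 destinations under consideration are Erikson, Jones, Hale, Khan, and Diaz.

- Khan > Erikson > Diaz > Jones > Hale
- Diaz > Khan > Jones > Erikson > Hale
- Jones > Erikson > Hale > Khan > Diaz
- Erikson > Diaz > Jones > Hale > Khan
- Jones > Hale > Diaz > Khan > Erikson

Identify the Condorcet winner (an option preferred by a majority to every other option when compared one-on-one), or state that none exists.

Head-to-head results (5 voters total):
Erikson vs Jones: Jones wins 3–2.
Erikson vs Hale: Erikson wins 4–1.
Erikson vs Khan: Khan wins 3–2.
Erikson vs Diaz: Erikson wins 3–2.
Jones vs Hale: Jones wins 5–0.
Jones vs Khan: Jones wins 3–2.
Jones vs Diaz: Diaz wins 3–2.
Hale vs Khan: Hale wins 3–2.
Hale vs Diaz: Diaz wins 3–2.
Khan vs Diaz: Diaz wins 3–2.
No candidate beats all others: Erikson beats Diaz beats Jones beats Erikson, a majority cycle.

There is no Condorcet winner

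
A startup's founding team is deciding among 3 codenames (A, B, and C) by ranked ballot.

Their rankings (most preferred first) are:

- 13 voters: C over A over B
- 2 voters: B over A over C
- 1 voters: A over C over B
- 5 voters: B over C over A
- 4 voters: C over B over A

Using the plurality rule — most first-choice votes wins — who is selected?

C

First-place vote totals:
  A: 1
  B: 7
  C: 17
C has the most first-place votes.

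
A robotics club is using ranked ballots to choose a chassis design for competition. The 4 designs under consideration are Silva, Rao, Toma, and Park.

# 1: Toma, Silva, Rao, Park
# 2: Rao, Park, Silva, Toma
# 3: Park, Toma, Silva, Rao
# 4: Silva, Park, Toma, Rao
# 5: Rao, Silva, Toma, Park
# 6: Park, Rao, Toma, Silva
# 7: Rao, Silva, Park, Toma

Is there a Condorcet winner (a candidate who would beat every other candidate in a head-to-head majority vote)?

Head-to-head results (7 voters total):
Silva vs Rao: Rao wins 4–3.
Silva vs Toma: Silva wins 4–3.
Silva vs Park: Silva wins 4–3.
Rao vs Toma: Rao wins 4–3.
Rao vs Park: Rao wins 4–3.
Toma vs Park: Park wins 5–2.
Rao beats each rival — Silva (4–3), Toma (4–3), Park (4–3) — so Rao is the Condorcet winner.

Yes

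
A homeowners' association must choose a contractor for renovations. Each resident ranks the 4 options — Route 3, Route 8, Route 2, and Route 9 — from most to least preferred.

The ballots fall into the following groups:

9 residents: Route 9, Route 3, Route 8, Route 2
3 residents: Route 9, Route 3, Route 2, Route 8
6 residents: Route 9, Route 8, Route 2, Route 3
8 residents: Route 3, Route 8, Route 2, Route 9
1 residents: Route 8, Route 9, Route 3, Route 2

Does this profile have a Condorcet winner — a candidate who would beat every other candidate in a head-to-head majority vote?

Head-to-head results (27 voters total):
Route 3 vs Route 8: Route 3 wins 20–7.
Route 3 vs Route 2: Route 3 wins 21–6.
Route 3 vs Route 9: Route 9 wins 19–8.
Route 8 vs Route 2: Route 8 wins 24–3.
Route 8 vs Route 9: Route 9 wins 18–9.
Route 2 vs Route 9: Route 9 wins 19–8.
Route 9 beats each rival — Route 3 (19–8), Route 8 (18–9), Route 2 (19–8) — so Route 9 is the Condorcet winner.

Yes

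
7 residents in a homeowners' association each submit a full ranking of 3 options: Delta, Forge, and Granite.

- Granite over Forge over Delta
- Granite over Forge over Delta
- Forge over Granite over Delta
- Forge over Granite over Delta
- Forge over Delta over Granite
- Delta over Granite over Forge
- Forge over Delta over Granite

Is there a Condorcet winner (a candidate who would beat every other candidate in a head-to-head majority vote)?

Yes

Head-to-head results (7 voters total):
Delta vs Forge: Forge wins 6–1.
Delta vs Granite: Granite wins 4–3.
Forge vs Granite: Forge wins 4–3.
Forge beats each rival — Delta (6–1), Granite (4–3) — so Forge is the Condorcet winner.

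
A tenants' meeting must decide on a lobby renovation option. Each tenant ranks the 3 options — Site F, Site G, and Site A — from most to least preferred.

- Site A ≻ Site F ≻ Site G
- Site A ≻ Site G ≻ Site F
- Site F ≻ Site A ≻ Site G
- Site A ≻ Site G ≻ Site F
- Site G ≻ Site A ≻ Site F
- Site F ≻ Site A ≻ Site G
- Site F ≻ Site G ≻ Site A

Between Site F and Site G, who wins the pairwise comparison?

Ballots ranking Site F above Site G: 4.
Ballots ranking Site G above Site F: 3.
Site F wins the head-to-head, 4–3.

Site F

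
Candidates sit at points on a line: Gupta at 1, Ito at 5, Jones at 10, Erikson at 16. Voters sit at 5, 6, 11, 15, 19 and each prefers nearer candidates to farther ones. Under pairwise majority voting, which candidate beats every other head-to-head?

With single-peaked preferences on a line, the Condorcet winner is the candidate closest to the median voter.
The median voter (position 11) is closest to Jones at 10.
Check: Jones vs Ito — voters closer to Jones: 3 of 5.

Jones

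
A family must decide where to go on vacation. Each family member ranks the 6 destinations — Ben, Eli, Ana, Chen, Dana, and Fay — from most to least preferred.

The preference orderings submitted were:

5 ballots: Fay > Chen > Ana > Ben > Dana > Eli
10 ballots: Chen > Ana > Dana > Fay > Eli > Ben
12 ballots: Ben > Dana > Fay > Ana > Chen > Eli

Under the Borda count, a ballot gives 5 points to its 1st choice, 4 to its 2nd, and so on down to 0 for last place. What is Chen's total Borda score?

Borda scores:
  Ben: 5·2 + 10·0 + 12·5 = 70
  Eli: 5·0 + 10·1 + 12·0 = 10
  Ana: 5·3 + 10·4 + 12·2 = 79
  Chen: 5·4 + 10·5 + 12·1 = 82
  Dana: 5·1 + 10·3 + 12·4 = 83
  Fay: 5·5 + 10·2 + 12·3 = 81

82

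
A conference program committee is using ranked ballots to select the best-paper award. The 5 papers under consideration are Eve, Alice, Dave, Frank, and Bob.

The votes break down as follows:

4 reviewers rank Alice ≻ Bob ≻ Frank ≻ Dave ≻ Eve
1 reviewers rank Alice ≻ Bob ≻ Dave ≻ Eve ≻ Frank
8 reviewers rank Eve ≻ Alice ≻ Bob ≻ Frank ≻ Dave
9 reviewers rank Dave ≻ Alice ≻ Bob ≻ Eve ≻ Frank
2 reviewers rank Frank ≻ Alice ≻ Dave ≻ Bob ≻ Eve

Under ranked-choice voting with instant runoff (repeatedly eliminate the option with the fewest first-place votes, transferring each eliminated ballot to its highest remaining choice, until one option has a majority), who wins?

Dave

Round 1: Dave 9, Eve 8, Alice 5, Frank 2, Bob 0. Bob has the fewest and is eliminated.
Round 2: Dave 9, Eve 8, Alice 5, Frank 2. Frank has the fewest and is eliminated.
Round 3: Dave 9, Eve 8, Alice 7. Alice has the fewest and is eliminated.
Round 4: Dave 16, Eve 8. Dave has a majority.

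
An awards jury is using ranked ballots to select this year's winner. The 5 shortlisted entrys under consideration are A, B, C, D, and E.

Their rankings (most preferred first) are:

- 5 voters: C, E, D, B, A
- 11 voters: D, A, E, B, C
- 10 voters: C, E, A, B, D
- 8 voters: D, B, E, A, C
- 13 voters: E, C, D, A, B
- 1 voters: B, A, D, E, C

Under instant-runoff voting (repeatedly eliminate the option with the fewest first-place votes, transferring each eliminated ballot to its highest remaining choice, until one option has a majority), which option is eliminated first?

Round 1: D 19, C 15, E 13, B 1, A 0. A has the fewest and is eliminated.
Round 2: D 19, C 15, E 13, B 1. B has the fewest and is eliminated.
Round 3: D 20, C 15, E 13. E has the fewest and is eliminated.
Round 4: C 28, D 20. C has a majority.

A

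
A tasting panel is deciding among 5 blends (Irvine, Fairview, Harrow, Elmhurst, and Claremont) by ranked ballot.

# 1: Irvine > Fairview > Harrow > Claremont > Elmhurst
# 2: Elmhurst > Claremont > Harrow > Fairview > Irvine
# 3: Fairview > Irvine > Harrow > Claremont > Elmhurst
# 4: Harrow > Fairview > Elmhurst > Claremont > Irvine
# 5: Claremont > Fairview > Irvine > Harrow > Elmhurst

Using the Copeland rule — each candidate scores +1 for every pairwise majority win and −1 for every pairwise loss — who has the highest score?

Fairview

Pairwise results:
  Irvine vs Fairview: Fairview wins 4–1.
  Irvine vs Harrow: Irvine wins 3–2.
  Irvine vs Elmhurst: Irvine wins 3–2.
  Irvine vs Claremont: Claremont wins 3–2.
  Fairview vs Harrow: Fairview wins 3–2.
  Fairview vs Elmhurst: Fairview wins 4–1.
  Fairview vs Claremont: Fairview wins 3–2.
  Harrow vs Elmhurst: Harrow wins 4–1.
  Harrow vs Claremont: Harrow wins 3–2.
  Elmhurst vs Claremont: Claremont wins 3–2.
Copeland scores (wins − losses):
  Irvine: 2 − 2 = 0
  Fairview: 4 − 0 = 4
  Harrow: 2 − 2 = 0
  Elmhurst: 0 − 4 = -4
  Claremont: 2 − 2 = 0
Fairview has the best Copeland score.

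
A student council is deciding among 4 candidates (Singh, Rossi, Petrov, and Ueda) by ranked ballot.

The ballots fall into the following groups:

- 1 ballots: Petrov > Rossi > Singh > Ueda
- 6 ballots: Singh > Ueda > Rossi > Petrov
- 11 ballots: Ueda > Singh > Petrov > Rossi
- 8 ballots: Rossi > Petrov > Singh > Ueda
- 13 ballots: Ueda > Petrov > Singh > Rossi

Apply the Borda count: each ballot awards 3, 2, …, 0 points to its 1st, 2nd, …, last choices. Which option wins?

Ueda

Borda scores:
  Singh: 1 + 6·3 + 11·2 + 8·1 + 13·1 = 62
  Rossi: 2 + 6·1 + 11·0 + 8·3 + 13·0 = 32
  Petrov: 3 + 6·0 + 11·1 + 8·2 + 13·2 = 56
  Ueda: 0 + 6·2 + 11·3 + 8·0 + 13·3 = 84
Ueda has the highest total.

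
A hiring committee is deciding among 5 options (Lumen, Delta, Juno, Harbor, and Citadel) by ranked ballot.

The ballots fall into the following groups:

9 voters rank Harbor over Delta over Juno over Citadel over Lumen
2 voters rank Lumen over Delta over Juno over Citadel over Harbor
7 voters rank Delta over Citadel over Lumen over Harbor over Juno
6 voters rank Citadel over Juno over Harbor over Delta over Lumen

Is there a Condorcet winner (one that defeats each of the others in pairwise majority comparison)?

No

Head-to-head results (24 voters total):
Lumen vs Delta: Delta wins 22–2.
Lumen vs Juno: Juno wins 15–9.
Lumen vs Harbor: Harbor wins 15–9.
Lumen vs Citadel: Citadel wins 22–2.
Delta vs Juno: Delta wins 18–6.
Delta vs Harbor: Harbor wins 15–9.
Delta vs Citadel: Delta wins 18–6.
Juno vs Harbor: Harbor wins 16–8.
Juno vs Citadel: Citadel wins 13–11.
Harbor vs Citadel: Citadel wins 15–9.
No candidate beats all others: Delta beats Citadel beats Harbor beats Delta, a majority cycle.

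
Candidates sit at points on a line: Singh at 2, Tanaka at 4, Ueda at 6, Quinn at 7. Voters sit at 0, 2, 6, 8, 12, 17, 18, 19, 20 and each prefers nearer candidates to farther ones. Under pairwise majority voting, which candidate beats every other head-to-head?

With single-peaked preferences on a line, the Condorcet winner is the candidate closest to the median voter.
The median voter (position 12) is closest to Quinn at 7.
Check: Quinn vs Tanaka — voters closer to Quinn: 7 of 9.

Quinn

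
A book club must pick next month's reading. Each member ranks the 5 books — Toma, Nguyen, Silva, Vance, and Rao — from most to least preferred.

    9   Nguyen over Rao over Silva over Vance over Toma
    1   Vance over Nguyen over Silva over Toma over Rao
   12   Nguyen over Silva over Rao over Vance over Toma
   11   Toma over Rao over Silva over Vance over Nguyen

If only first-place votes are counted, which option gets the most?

First-place vote totals:
  Toma: 11
  Nguyen: 21
  Silva: 0
  Vance: 1
  Rao: 0
Nguyen has the most first-place votes.

Nguyen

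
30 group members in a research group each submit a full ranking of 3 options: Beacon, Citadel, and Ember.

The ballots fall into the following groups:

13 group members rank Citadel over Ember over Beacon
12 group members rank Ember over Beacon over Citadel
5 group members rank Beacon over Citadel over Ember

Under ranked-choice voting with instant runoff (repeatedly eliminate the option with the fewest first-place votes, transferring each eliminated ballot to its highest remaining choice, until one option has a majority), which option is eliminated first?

Beacon

Round 1: Citadel 13, Ember 12, Beacon 5. Beacon has the fewest and is eliminated.
Round 2: Citadel 18, Ember 12. Citadel has a majority.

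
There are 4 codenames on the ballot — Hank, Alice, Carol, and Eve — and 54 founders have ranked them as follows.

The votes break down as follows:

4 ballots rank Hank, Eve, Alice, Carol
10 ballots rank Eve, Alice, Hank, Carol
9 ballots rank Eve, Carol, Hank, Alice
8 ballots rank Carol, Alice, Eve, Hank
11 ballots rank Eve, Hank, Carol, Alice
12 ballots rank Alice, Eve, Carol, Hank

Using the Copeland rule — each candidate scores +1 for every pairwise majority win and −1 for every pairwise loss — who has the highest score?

Pairwise results:
  Hank vs Alice: Alice wins 30–24.
  Hank vs Carol: Carol wins 29–25.
  Hank vs Eve: Eve wins 50–4.
  Alice vs Carol: Carol wins 28–26.
  Alice vs Eve: Eve wins 34–20.
  Carol vs Eve: Eve wins 46–8.
Copeland scores (wins − losses):
  Hank: 0 − 3 = -3
  Alice: 1 − 2 = -1
  Carol: 2 − 1 = 1
  Eve: 3 − 0 = 3
Eve has the best Copeland score.

Eve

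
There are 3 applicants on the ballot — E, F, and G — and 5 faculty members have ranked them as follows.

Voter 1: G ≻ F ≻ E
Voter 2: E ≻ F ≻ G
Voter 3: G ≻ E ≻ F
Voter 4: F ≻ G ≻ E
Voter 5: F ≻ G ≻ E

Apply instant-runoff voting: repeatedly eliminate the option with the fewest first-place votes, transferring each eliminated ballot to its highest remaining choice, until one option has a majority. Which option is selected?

F

Round 1: F 2, G 2, E 1. E has the fewest and is eliminated.
Round 2: F 3, G 2. F has a majority.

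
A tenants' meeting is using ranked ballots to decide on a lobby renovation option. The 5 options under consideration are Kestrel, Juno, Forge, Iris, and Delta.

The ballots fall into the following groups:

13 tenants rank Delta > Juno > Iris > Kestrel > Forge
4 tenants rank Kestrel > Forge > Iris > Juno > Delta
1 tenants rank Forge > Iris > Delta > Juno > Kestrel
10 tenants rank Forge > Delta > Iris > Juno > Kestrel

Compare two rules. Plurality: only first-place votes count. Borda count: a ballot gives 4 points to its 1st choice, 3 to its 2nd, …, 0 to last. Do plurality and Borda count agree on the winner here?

Plurality first-place counts: Kestrel 4, Juno 0, Forge 11, Iris 0, Delta 13 → Delta.
Borda totals: Kestrel 29, Juno 54, Forge 56, Iris 57, Delta 84 → Delta.
The two rules agree on Delta.

Yes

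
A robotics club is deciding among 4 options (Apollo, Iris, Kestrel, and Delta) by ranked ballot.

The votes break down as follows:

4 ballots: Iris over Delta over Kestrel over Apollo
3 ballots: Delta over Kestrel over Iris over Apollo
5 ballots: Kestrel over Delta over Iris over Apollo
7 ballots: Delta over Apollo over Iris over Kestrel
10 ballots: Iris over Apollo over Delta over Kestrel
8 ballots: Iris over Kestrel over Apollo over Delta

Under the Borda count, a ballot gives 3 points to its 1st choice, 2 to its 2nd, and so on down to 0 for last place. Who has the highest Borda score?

Iris

Borda scores:
  Apollo: 4·0 + 3·0 + 5·0 + 7·2 + 10·2 + 8·1 = 42
  Iris: 4·3 + 3·1 + 5·1 + 7·1 + 10·3 + 8·3 = 81
  Kestrel: 4·1 + 3·2 + 5·3 + 7·0 + 10·0 + 8·2 = 41
  Delta: 4·2 + 3·3 + 5·2 + 7·3 + 10·1 + 8·0 = 58
Iris has the highest total.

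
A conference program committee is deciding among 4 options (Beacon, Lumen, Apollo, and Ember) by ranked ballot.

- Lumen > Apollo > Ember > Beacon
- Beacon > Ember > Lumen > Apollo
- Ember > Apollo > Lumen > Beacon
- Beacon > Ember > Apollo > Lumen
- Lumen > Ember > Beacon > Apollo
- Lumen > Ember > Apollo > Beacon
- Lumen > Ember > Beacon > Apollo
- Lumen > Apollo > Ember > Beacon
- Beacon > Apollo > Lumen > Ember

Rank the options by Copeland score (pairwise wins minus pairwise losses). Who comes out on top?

Lumen

Pairwise results:
  Beacon vs Lumen: Lumen wins 6–3.
  Beacon vs Apollo: Beacon wins 5–4.
  Beacon vs Ember: Ember wins 6–3.
  Lumen vs Apollo: Lumen wins 6–3.
  Lumen vs Ember: Lumen wins 6–3.
  Apollo vs Ember: Ember wins 6–3.
Copeland scores (wins − losses):
  Beacon: 1 − 2 = -1
  Lumen: 3 − 0 = 3
  Apollo: 0 − 3 = -3
  Ember: 2 − 1 = 1
Lumen has the best Copeland score.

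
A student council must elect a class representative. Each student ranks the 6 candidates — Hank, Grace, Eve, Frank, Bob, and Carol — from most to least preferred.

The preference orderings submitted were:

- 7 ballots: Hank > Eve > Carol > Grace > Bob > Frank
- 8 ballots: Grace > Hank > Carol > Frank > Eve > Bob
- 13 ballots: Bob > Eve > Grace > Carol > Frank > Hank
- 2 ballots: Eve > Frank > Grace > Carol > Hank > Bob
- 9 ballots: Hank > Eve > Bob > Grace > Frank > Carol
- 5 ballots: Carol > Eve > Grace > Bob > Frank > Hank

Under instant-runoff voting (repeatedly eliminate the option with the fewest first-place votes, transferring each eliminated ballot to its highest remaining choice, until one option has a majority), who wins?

Grace

Round 1: Hank 16, Bob 13, Grace 8, Carol 5, Eve 2, Frank 0. Frank has the fewest and is eliminated.
Round 2: Hank 16, Bob 13, Grace 8, Carol 5, Eve 2. Eve has the fewest and is eliminated.
Round 3: Hank 16, Bob 13, Grace 10, Carol 5. Carol has the fewest and is eliminated.
Round 4: Hank 16, Grace 15, Bob 13. Bob has the fewest and is eliminated.
Round 5: Grace 28, Hank 16. Grace has a majority.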